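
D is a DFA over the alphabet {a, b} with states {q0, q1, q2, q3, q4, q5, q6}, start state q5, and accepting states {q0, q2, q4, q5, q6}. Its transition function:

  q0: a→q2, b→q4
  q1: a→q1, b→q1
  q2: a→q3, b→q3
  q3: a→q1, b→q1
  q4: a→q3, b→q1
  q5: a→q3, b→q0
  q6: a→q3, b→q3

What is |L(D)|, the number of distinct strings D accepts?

4

The useful subgraph on states {q0, q2, q4, q5} is acyclic, so L(D) is finite; the longest accepting path visits 3 useful states, giving maximum string length 2.
Counting accepting paths from q5 by length: 1 of length 0, 1 of length 1, 2 of length 2. Total 4.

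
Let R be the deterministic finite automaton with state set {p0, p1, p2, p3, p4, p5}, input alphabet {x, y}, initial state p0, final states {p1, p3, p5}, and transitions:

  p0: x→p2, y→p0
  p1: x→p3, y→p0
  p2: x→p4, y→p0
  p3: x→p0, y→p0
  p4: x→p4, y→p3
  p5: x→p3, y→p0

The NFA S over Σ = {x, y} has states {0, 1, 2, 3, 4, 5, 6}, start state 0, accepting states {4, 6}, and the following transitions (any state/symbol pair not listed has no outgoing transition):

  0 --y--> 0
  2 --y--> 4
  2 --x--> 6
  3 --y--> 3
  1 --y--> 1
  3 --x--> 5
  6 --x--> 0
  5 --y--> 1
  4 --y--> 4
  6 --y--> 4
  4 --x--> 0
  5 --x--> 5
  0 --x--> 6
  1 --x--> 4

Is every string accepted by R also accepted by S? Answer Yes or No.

No

The string xxy is in L(R) but not in L(S).
So L(R) ⊄ L(S).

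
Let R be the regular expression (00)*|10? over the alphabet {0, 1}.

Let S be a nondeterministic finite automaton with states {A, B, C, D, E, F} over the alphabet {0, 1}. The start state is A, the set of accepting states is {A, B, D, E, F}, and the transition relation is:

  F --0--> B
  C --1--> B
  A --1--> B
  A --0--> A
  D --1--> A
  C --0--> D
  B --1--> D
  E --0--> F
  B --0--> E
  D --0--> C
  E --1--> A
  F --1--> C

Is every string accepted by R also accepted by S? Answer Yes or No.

Converting the expression R to a DFA (subset construction, then merging equivalent states) gives the minimal DFA with states {r0, r1, r2, r3, r4, r5}, start state r0, accepting states {r0, r2, r3, r5} and transitions r0: 0→r1, 1→r2; r1: 0→r3, 1→r4; r2: 0→r5, 1→r4; r3: 0→r1, 1→r4; r4: 0→r4, 1→r4; r5: 0→r4, 1→r4.
Exploring the product automaton R × S from the start pair (r0, A), following both machines on each input symbol, reaches 11 state pairs: (r0, A), (r1, A), (r2, B), (r3, A), (r4, B), (r5, E), (r4, D), (r4, E), (r4, F), (r4, A), (r4, C).
R accepts in {r0, r2, r3, r5} and S accepts in {A, B, D, E, F}. The reachable pairs whose R-component is accepting are (r0, A), (r2, B), (r3, A), (r5, E); in each of them the S-component is accepting too, so the product for L(R) \ L(S) (R-component accepting, S-component rejecting) has no reachable accepting pair and the difference is empty.
Hence every string in L(R) is also in L(S).

Yes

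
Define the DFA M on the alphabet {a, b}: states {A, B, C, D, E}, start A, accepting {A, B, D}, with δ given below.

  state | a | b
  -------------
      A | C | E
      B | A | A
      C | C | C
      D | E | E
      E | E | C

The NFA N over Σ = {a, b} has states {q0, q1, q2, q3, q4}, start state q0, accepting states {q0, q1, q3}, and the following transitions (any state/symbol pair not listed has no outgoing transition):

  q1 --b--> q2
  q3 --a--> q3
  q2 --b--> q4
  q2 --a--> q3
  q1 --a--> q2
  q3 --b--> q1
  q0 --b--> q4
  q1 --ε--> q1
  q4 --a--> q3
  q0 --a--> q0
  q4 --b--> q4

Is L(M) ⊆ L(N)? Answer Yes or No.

Yes

Exploring the product automaton M × N from the start pair (A, q0), following both machines on each input symbol, reaches 8 state pairs: (A, q0), (C, q0), (E, q4), (C, q4), (E, q3), (C, q3), (C, q1), (C, q2).
M accepts in {A, B, D} and N accepts in {q0, q1, q3}. The reachable pairs whose M-component is accepting are (A, q0); in each of them the N-component is accepting too, so the product for L(M) \ L(N) (M-component accepting, N-component rejecting) has no reachable accepting pair and the difference is empty.
Hence every string in L(M) is also in L(N).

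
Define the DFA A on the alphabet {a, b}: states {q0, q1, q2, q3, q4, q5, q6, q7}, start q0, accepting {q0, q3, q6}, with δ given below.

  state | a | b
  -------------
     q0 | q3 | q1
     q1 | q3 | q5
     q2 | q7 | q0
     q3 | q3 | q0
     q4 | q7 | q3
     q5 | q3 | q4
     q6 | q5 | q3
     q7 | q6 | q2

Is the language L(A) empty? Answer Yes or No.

No

The empty string ε is accepted: the run q0 ends in the accepting state q0.
Since at least one string is accepted, L(A) is not empty.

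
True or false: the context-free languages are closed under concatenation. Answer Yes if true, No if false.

Yes

Take grammars for L₁ and L₂ with disjoint nonterminals and start symbols S₁, S₂; adding a new start symbol with S → S₁S₂ gives a context-free grammar for L₁L₂.
So the context-free languages are closed under concatenation.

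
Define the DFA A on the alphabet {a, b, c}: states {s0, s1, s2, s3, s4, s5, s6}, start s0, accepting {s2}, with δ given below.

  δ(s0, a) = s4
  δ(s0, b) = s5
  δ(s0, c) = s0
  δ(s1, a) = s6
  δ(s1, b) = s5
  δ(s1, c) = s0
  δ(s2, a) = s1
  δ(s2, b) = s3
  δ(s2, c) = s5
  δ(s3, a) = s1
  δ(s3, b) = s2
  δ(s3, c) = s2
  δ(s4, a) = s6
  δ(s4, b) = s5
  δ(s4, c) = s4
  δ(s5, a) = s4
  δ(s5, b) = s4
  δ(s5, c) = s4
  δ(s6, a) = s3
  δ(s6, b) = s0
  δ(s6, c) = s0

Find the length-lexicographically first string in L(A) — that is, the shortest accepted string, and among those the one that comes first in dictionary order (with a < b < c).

A breadth-first search from s0 reaches an accepting state first via the path s0 → s4 → s6 → s3 → s2 on input aaab.
No string of length < 4 is accepted (BFS exhausts all shorter strings without reaching an accepting state), and aaab is the lexicographically least accepting string of length 4.

aaab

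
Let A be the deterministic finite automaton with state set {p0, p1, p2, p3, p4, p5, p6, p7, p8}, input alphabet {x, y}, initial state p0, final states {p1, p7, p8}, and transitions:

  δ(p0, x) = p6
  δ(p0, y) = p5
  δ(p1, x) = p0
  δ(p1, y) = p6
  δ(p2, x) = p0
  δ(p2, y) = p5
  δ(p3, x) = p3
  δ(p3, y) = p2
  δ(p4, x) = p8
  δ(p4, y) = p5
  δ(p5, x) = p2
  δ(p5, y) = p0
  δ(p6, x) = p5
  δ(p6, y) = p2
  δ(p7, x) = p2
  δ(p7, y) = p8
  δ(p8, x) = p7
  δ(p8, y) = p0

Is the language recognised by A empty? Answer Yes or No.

The states reachable from the start state are {p0, p2, p5, p6}.
None of the accepting states {p1, p7, p8} is reachable, so no string is accepted and L(A) = ∅.

Yes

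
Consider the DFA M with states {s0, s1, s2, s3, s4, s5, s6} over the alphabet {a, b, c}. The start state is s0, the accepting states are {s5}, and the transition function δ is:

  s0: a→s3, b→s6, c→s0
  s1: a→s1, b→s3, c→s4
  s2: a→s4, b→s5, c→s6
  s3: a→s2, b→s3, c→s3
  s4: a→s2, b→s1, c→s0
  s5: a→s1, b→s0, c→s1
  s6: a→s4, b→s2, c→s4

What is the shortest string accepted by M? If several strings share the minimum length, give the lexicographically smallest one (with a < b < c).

aab

A breadth-first search from s0 reaches an accepting state first via the path s0 → s3 → s2 → s5 on input aab.
No string of length < 3 is accepted (BFS exhausts all shorter strings without reaching an accepting state), and aab is the lexicographically least accepting string of length 3.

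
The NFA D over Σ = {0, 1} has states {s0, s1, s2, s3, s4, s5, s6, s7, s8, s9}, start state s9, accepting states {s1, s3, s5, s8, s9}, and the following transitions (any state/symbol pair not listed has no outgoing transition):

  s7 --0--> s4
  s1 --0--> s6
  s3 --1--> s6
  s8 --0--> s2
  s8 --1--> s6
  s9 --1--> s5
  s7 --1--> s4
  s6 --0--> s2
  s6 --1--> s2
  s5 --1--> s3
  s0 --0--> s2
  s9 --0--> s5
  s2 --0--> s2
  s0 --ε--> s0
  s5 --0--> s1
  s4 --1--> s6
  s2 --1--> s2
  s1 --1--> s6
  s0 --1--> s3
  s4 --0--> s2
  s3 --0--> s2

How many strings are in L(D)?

The useful subgraph on states {s1, s3, s5, s9} is acyclic, so L(D) is finite; the longest accepting path visits 3 useful states, giving maximum string length 2.
Counting accepting paths from s9 by length: 1 of length 0, 2 of length 1, 4 of length 2. Total 7.

7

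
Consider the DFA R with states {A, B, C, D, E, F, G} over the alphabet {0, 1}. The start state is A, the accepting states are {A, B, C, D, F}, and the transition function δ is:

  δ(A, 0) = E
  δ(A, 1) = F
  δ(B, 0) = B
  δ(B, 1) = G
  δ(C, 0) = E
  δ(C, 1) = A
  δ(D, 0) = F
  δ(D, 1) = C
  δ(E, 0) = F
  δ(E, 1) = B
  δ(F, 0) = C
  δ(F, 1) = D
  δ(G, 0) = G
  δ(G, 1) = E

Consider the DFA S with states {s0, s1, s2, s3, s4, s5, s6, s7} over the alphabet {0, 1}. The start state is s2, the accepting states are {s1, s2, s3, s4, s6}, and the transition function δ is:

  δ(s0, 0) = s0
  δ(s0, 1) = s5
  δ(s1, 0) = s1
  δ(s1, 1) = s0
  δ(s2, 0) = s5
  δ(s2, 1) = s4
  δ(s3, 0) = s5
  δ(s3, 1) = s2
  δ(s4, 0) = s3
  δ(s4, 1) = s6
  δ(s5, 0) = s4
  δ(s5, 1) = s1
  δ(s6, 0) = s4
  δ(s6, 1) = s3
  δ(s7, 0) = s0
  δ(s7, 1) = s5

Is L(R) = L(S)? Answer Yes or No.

Yes

Exploring the product automaton R × S from the start pair (A, s2), following both machines on each input symbol, reaches 7 state pairs: (A, s2), (E, s5), (F, s4), (B, s1), (C, s3), (D, s6), (G, s0).
R accepts in {A, B, C, D, F} and S accepts in {s1, s2, s3, s4, s6}. In every reachable pair the two components are either both accepting — (A, s2), (F, s4), (B, s1), (C, s3), (D, s6) — or both non-accepting, so no string is accepted by exactly one of the machines: L(R) \ L(S) and L(S) \ L(R) are both empty.
Hence every string is accepted by R iff it is accepted by S, and the two languages coincide.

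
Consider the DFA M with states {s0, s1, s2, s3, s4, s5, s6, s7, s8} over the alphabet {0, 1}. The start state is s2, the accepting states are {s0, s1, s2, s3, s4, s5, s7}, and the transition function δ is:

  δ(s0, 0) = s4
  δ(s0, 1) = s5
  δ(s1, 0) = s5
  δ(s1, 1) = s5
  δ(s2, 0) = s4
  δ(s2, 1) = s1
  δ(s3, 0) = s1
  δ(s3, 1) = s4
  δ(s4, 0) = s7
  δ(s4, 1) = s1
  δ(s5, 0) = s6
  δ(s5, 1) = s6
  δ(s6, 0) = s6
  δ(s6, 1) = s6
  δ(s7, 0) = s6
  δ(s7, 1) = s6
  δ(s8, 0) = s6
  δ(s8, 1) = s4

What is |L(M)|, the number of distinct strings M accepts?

9

The useful subgraph on states {s1, s2, s4, s5, s7} is acyclic, so L(M) is finite; the longest accepting path visits 4 useful states, giving maximum string length 3.
Counting accepting paths from s2 by length: 1 of length 0, 2 of length 1, 4 of length 2, 2 of length 3. Total 9.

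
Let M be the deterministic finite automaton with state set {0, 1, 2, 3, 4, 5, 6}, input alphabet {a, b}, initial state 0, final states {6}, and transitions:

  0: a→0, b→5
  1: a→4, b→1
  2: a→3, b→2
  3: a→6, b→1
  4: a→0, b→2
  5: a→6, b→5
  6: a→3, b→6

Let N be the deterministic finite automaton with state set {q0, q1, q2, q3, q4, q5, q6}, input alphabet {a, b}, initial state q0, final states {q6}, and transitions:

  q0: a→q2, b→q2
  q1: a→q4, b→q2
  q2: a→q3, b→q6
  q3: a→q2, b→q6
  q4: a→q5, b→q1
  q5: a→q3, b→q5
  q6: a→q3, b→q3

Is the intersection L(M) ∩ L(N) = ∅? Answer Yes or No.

No

The string bab is accepted by both M and N.
Hence L(M) ∩ L(N) ≠ ∅.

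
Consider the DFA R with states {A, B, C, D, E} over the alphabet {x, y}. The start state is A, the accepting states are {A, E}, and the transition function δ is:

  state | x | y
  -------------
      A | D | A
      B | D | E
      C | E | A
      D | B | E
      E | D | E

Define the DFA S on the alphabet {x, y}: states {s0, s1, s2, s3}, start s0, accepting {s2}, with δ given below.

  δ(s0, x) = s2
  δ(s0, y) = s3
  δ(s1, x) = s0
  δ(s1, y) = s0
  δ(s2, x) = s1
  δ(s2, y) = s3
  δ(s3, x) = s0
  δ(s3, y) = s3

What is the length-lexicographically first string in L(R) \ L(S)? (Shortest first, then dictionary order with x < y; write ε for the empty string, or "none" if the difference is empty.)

The empty string ε is accepted by R but not by S.
Since ε is the unique shortest string, it is the required witness.

ε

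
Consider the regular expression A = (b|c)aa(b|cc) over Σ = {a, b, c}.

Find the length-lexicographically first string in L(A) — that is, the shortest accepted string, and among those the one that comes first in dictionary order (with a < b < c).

By inspection of the expression, no string of length less than 4 matches, and baab is the lexicographically first match of length 4.

baab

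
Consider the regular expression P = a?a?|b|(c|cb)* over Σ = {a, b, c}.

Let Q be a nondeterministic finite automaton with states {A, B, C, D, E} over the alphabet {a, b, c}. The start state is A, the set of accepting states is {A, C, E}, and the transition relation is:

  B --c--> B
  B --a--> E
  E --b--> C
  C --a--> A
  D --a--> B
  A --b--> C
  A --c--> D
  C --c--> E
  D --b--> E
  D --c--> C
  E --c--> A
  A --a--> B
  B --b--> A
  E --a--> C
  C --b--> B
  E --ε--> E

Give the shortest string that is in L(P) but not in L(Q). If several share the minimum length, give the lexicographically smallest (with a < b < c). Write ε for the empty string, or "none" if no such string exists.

a

The string a is accepted by P but not by Q.
No shorter string lies in the difference, and a is the lexicographically first length-1 string in L(P) \ L(Q).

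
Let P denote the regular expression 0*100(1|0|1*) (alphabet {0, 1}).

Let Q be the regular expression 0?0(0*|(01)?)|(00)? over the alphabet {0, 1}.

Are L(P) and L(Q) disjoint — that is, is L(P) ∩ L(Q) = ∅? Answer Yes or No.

Yes

Converting the expression P to a DFA (subset construction, then merging equivalent states) gives the minimal DFA with states {p0, p1, p2, p3, p4, p5, p6}, start state p0, accepting states {p4, p5, p6} and transitions p0: 0→p0, 1→p1; p1: 0→p2, 1→p3; p2: 0→p4, 1→p3; p3: 0→p3, 1→p3; p4: 0→p5, 1→p6; p5: 0→p3, 1→p3; p6: 0→p3, 1→p6.
Converting the expression Q to a DFA (subset construction, then merging equivalent states) gives the minimal DFA with states {q0, q1, q2, q3, q4, q5, q6}, start state q0, accepting states {q0, q1, q3, q4, q5, q6} and transitions q0: 0→q1, 1→q2; q1: 0→q3, 1→q2; q2: 0→q2, 1→q2; q3: 0→q4, 1→q5; q4: 0→q6, 1→q5; q5: 0→q2, 1→q2; q6: 0→q6, 1→q2.
Exploring the product automaton P × Q from the start pair (p0, q0), following both machines on each input symbol, reaches 12 state pairs: (p0, q0), (p0, q1), (p1, q2), (p0, q3), (p2, q2), (p3, q2), (p0, q4), (p1, q5), (p4, q2), (p0, q6), (p5, q2), (p6, q2).
P accepts in {p4, p5, p6} and Q accepts in {q0, q1, q3, q4, q5, q6}; no reachable pair has both components accepting, so no string drives both machines to acceptance simultaneously and L(P) ∩ L(Q) = ∅.
So no string is accepted by both, and the intersection is empty.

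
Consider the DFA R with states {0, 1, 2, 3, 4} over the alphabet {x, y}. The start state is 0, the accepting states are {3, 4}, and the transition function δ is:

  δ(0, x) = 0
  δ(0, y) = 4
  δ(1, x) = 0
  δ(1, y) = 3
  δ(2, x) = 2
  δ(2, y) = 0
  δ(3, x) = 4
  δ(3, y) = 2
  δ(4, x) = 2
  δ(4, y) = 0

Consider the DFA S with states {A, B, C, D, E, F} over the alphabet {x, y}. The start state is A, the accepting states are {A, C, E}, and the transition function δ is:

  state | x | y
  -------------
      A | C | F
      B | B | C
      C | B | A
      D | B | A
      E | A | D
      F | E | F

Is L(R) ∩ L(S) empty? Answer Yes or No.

No

The string xy is accepted by both R and S.
Hence L(R) ∩ L(S) ≠ ∅.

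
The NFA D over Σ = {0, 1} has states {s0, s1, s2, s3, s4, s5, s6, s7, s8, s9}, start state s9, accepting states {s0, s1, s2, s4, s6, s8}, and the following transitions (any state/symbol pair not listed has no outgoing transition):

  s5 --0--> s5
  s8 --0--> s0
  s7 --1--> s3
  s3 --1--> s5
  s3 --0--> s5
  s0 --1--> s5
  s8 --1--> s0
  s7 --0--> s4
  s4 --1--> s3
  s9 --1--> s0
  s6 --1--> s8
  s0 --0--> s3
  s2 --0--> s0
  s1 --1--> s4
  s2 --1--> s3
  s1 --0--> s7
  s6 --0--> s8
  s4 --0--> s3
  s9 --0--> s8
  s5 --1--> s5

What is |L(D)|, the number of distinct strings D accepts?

The useful subgraph on states {s0, s8, s9} is acyclic, so L(D) is finite; the longest accepting path visits 3 useful states, giving maximum string length 2.
Counting accepting paths from s9 by length: 2 of length 1, 2 of length 2. Total 4.

4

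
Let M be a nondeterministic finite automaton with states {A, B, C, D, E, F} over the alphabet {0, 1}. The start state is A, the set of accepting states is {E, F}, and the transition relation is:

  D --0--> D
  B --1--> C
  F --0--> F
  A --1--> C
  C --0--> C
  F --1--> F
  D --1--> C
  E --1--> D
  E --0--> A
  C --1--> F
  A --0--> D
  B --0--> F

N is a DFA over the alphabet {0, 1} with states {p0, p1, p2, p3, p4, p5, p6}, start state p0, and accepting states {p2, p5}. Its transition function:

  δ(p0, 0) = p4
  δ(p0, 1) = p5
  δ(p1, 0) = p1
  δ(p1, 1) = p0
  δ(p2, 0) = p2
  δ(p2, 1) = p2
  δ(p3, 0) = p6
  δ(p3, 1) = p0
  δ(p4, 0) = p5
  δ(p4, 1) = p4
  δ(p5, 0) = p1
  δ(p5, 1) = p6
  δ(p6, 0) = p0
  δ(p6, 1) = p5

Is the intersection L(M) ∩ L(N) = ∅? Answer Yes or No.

No

The string 111 is accepted by both M and N.
Hence L(M) ∩ L(N) ≠ ∅.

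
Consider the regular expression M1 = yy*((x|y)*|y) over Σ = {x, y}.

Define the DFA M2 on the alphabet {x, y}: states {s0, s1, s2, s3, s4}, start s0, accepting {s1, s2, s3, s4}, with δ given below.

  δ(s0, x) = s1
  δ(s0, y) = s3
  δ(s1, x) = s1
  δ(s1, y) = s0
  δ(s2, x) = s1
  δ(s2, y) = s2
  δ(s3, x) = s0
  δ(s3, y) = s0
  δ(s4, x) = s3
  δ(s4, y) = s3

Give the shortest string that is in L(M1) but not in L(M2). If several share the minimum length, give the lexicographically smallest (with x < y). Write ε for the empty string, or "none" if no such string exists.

yx

The string yx is accepted by M1 but not by M2.
No shorter string lies in the difference, and yx is the lexicographically first length-2 string in L(M1) \ L(M2).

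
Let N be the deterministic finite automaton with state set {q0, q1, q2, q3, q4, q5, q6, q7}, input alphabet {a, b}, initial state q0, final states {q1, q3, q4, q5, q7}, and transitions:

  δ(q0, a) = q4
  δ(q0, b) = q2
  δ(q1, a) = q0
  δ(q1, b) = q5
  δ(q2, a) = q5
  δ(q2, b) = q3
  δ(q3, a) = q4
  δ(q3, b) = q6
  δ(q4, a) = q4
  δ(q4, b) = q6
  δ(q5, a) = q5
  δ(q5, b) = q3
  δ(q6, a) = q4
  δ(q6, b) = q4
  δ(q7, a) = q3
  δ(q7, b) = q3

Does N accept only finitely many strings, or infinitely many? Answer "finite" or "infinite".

State q4 is reachable from the start and can reach an accepting state, and it lies on the cycle q4 → q4.
Traversing that cycle any number of times yields accepted strings of unbounded length, so the language is infinite.

infinite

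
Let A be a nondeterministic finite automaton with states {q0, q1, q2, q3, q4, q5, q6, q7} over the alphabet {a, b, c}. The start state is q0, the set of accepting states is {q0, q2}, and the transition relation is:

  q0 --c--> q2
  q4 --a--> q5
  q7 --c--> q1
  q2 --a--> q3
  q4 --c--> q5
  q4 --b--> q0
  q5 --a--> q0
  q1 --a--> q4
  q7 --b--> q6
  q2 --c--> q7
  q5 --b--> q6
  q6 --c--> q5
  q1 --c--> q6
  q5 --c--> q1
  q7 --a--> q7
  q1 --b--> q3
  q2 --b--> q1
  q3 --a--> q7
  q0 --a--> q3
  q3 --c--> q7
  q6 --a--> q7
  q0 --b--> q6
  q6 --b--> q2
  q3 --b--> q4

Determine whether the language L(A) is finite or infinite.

infinite

State q0 is reachable from the start and can reach an accepting state, and it lies on the cycle q0 → q2 → q1 → q3 → q4 → q0.
Traversing that cycle any number of times yields accepted strings of unbounded length, so the language is infinite.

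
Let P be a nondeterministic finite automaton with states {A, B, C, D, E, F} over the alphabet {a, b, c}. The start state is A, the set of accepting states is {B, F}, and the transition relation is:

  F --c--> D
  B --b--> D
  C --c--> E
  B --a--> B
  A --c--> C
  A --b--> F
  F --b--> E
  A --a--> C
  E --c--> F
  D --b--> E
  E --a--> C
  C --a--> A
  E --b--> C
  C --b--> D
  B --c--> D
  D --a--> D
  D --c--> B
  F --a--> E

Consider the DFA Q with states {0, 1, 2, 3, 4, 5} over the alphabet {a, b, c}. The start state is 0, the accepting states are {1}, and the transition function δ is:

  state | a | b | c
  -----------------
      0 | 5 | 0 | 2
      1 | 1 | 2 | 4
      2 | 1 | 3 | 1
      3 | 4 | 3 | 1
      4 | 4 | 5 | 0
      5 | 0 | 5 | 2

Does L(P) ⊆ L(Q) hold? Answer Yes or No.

No

The string b is in L(P) but not in L(Q).
So L(P) ⊄ L(Q).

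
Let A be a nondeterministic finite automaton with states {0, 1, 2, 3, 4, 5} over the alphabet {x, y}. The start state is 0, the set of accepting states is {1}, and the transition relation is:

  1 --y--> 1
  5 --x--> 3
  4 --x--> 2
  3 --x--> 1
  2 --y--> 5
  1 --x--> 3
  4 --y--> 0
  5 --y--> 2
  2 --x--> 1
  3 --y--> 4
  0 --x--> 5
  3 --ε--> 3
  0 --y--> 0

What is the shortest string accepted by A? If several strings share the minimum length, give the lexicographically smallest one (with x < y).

A breadth-first search from 0 reaches an accepting state first via the path 0 → 5 → 3 → 1 on input xxx.
No string of length < 3 is accepted (BFS exhausts all shorter strings without reaching an accepting state), and xxx is the lexicographically least accepting string of length 3.

xxx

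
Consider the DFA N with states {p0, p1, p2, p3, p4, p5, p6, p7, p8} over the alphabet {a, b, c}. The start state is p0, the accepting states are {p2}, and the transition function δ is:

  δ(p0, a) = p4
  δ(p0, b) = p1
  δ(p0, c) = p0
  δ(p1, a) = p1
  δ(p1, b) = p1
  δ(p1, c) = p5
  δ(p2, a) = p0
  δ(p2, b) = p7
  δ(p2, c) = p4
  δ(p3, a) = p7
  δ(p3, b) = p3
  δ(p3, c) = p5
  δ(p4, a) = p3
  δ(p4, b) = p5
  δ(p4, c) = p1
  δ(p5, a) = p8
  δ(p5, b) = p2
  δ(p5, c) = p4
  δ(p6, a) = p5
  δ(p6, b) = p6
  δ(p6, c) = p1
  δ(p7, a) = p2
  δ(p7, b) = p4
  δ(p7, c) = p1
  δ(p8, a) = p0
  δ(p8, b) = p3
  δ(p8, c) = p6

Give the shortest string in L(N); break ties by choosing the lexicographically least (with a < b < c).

A breadth-first search from p0 reaches an accepting state first via the path p0 → p4 → p5 → p2 on input abb.
No string of length < 3 is accepted (BFS exhausts all shorter strings without reaching an accepting state), and abb is the lexicographically least accepting string of length 3.

abb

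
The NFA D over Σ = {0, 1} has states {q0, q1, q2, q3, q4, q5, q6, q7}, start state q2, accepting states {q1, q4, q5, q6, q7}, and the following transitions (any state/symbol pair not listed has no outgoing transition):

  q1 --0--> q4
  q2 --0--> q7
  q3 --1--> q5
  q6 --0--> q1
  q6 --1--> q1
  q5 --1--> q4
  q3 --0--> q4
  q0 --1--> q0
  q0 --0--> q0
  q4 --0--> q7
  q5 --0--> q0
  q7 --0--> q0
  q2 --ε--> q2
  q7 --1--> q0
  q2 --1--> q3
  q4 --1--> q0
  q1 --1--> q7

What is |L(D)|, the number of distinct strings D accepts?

The useful subgraph on states {q2, q3, q4, q5, q7} is acyclic, so L(D) is finite; the longest accepting path visits 5 useful states, giving maximum string length 4.
Counting accepting paths from q2 by length: 1 of length 1, 2 of length 2, 2 of length 3, 1 of length 4. Total 6.

6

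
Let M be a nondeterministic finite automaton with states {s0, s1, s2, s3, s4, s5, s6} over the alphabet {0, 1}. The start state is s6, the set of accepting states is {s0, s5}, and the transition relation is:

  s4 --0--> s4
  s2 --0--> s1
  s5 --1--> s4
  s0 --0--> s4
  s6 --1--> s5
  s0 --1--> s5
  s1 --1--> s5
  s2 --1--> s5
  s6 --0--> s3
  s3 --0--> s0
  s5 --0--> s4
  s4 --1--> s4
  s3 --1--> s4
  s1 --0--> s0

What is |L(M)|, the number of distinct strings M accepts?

The useful subgraph on states {s0, s3, s5, s6} is acyclic, so L(M) is finite; the longest accepting path visits 4 useful states, giving maximum string length 3.
Counting accepting paths from s6 by length: 1 of length 1, 1 of length 2, 1 of length 3. Total 3.

3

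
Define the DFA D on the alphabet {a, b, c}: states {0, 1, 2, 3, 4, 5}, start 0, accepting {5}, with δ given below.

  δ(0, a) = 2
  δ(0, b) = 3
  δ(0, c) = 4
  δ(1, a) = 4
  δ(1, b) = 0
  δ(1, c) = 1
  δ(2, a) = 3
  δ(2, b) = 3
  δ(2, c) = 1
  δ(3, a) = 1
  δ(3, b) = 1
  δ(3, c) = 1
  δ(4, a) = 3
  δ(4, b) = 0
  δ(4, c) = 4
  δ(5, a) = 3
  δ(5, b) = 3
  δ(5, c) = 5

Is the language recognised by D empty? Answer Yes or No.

Yes

The states reachable from the start state are {0, 1, 2, 3, 4}.
None of the accepting states {5} is reachable, so no string is accepted and L(D) = ∅.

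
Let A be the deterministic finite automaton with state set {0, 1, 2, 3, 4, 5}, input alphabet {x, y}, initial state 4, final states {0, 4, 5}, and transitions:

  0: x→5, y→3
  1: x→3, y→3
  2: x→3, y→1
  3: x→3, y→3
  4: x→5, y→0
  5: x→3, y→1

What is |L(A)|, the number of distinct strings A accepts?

The useful subgraph on states {0, 4, 5} is acyclic, so L(A) is finite; the longest accepting path visits 3 useful states, giving maximum string length 2.
Counting accepting paths from 4 by length: 1 of length 0, 2 of length 1, 1 of length 2. Total 4.

4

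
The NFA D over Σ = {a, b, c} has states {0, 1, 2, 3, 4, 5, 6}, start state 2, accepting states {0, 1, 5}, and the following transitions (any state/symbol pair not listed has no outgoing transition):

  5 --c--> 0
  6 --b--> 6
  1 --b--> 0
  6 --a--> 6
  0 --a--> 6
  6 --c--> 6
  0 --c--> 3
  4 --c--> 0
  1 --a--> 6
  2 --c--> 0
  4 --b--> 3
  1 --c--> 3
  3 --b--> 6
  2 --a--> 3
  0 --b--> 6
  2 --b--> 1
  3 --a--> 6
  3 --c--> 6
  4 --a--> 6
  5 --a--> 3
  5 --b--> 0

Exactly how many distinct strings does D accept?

The useful subgraph on states {0, 1, 2} is acyclic, so L(D) is finite; the longest accepting path visits 3 useful states, giving maximum string length 2.
Counting accepting paths from 2 by length: 2 of length 1, 1 of length 2. Total 3.

3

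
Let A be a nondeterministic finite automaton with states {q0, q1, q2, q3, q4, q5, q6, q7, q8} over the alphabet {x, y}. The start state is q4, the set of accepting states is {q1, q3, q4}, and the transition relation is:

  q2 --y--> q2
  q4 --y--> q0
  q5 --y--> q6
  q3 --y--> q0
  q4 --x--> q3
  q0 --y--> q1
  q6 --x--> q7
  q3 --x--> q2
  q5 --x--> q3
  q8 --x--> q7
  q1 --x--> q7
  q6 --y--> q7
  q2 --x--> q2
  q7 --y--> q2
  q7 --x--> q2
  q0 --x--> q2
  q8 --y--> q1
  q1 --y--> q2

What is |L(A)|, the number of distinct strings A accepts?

The useful subgraph on states {q0, q1, q3, q4} is acyclic, so L(A) is finite; the longest accepting path visits 4 useful states, giving maximum string length 3.
Counting accepting paths from q4 by length: 1 of length 0, 1 of length 1, 1 of length 2, 1 of length 3. Total 4.

4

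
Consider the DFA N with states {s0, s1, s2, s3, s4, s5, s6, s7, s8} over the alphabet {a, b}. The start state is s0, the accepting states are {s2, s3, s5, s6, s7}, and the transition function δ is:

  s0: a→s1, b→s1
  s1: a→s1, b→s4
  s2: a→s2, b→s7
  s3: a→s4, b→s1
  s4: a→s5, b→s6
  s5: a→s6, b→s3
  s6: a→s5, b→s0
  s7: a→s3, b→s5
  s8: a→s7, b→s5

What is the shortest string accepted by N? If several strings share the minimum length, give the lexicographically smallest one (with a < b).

A breadth-first search from s0 reaches an accepting state first via the path s0 → s1 → s4 → s5 on input aba.
No string of length < 3 is accepted (BFS exhausts all shorter strings without reaching an accepting state), and aba is the lexicographically least accepting string of length 3.

aba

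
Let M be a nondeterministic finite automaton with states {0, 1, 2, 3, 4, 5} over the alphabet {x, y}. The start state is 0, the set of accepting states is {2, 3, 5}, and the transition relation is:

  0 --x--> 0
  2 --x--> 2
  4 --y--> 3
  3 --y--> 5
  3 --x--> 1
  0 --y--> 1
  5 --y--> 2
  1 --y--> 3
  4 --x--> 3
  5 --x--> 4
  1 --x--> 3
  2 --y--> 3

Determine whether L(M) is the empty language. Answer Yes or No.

The string yx is accepted: the run 0 → 1 → 3 ends in the accepting state 3.
Since at least one string is accepted, L(M) is not empty.

No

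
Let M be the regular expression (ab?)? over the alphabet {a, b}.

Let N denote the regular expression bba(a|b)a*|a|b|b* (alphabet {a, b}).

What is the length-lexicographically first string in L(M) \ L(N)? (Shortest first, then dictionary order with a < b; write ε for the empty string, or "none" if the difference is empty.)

The string ab is accepted by M but not by N.
No shorter string lies in the difference, and ab is the lexicographically first length-2 string in L(M) \ L(N).

ab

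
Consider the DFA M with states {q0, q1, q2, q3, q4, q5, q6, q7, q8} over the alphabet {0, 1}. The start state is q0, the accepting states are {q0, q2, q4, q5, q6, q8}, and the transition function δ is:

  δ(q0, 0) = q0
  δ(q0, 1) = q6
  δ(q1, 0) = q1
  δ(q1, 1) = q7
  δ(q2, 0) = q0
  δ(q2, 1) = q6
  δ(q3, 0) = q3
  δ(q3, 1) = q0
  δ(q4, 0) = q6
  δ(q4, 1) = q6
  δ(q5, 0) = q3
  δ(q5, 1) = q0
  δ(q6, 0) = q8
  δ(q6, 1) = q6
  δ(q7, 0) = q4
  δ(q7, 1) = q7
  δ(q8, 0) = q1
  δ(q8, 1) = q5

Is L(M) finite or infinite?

State q0 is reachable from the start and can reach an accepting state, and it lies on the cycle q0 → q0.
Traversing that cycle any number of times yields accepted strings of unbounded length, so the language is infinite.

infinite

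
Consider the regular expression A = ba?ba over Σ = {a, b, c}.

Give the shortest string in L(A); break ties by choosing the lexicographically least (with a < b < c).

By inspection of the expression, no string of length less than 3 matches, and bba is the lexicographically first match of length 3.

bba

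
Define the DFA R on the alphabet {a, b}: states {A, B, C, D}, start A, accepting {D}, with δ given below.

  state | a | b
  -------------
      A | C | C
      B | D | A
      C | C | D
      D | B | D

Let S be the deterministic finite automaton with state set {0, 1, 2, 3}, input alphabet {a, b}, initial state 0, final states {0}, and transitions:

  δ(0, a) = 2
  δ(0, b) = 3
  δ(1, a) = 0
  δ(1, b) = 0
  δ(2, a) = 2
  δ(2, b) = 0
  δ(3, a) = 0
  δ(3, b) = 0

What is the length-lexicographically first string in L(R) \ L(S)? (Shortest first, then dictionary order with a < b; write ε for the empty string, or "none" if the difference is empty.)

The string abb is accepted by R but not by S.
No shorter string lies in the difference, and abb is the lexicographically first length-3 string in L(R) \ L(S).

abb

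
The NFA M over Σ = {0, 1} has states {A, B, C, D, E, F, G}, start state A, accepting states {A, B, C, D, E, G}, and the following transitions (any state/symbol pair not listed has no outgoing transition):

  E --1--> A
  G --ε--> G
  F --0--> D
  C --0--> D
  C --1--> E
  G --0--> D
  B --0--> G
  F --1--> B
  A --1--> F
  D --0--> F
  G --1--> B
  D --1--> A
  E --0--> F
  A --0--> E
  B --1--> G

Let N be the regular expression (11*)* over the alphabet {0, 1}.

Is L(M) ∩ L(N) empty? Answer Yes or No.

No

The empty string ε is accepted by both M and N.
Hence L(M) ∩ L(N) ≠ ∅.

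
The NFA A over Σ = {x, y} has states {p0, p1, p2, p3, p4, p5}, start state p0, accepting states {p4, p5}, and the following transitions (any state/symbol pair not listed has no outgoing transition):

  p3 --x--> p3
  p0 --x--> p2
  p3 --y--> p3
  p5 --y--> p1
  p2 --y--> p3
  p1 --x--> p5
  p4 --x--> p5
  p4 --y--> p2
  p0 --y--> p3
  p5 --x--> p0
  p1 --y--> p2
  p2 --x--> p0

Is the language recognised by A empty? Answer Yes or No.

The states reachable from the start state are {p0, p2, p3}.
None of the accepting states {p4, p5} is reachable, so no string is accepted and L(A) = ∅.

Yes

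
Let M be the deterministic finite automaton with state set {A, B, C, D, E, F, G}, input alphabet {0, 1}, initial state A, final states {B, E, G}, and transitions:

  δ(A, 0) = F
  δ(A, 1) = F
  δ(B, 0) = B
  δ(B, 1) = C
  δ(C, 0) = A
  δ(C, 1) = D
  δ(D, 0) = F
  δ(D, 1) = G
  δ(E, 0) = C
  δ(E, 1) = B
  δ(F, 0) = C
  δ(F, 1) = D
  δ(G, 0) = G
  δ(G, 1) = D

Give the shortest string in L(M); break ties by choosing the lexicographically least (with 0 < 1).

011

A breadth-first search from A reaches an accepting state first via the path A → F → D → G on input 011.
No string of length < 3 is accepted (BFS exhausts all shorter strings without reaching an accepting state), and 011 is the lexicographically least accepting string of length 3.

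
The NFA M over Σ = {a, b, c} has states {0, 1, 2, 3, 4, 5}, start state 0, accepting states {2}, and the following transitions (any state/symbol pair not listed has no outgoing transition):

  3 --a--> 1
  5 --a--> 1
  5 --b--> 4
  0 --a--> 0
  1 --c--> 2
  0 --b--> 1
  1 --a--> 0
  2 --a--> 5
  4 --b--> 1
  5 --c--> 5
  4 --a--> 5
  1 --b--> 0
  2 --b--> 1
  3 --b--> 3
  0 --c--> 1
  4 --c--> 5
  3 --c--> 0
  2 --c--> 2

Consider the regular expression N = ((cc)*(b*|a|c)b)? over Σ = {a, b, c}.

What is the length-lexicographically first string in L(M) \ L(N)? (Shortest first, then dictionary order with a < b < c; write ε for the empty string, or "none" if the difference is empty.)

The string bc is accepted by M but not by N.
No shorter string lies in the difference, and bc is the lexicographically first length-2 string in L(M) \ L(N).

bc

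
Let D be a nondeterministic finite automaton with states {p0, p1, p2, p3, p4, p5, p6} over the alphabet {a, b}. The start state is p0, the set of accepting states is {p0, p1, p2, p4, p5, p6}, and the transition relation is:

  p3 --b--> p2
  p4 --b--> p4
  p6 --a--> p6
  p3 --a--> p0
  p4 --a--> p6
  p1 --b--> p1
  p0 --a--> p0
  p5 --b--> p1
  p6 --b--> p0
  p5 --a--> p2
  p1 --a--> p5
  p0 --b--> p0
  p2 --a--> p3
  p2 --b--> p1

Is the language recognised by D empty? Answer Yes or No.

No

The empty string ε is accepted: the run p0 ends in the accepting state p0.
Since at least one string is accepted, L(D) is not empty.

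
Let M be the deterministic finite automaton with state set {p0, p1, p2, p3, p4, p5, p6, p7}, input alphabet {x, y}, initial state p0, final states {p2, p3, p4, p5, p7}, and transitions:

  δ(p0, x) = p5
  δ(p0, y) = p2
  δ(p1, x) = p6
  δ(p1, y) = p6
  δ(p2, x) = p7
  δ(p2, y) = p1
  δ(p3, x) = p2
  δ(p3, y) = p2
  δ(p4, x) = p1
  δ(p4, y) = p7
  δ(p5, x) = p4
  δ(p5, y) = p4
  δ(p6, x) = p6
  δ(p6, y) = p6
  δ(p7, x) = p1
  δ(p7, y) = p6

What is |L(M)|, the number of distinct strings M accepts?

7

The useful subgraph on states {p0, p2, p4, p5, p7} is acyclic, so L(M) is finite; the longest accepting path visits 4 useful states, giving maximum string length 3.
Counting accepting paths from p0 by length: 2 of length 1, 3 of length 2, 2 of length 3. Total 7.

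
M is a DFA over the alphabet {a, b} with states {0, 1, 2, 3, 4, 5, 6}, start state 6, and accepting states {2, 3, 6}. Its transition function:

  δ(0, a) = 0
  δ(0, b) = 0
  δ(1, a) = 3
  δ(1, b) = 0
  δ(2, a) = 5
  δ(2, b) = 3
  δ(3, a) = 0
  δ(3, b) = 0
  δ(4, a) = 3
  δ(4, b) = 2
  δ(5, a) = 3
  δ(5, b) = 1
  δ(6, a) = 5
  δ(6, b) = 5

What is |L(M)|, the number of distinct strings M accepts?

The useful subgraph on states {1, 3, 5, 6} is acyclic, so L(M) is finite; the longest accepting path visits 4 useful states, giving maximum string length 3.
Counting accepting paths from 6 by length: 1 of length 0, 2 of length 2, 2 of length 3. Total 5.

5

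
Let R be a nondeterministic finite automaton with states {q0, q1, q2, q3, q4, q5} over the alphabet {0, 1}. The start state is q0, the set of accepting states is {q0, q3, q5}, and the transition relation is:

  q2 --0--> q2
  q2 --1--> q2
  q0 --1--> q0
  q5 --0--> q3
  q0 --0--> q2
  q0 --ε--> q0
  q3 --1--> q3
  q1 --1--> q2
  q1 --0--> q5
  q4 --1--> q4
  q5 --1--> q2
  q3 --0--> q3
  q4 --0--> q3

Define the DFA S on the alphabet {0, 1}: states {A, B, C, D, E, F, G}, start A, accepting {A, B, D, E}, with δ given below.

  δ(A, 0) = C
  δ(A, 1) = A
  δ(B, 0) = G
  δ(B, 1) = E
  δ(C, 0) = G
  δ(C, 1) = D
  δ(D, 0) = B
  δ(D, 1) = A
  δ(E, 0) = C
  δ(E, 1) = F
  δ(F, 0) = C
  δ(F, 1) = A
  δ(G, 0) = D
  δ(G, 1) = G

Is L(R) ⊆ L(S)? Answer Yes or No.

Yes

Exploring the product automaton R × S from the start pair (q0, A), following both machines on each input symbol, reaches 8 state pairs: (q0, A), (q2, C), (q2, G), (q2, D), (q2, B), (q2, A), (q2, E), (q2, F).
R accepts in {q0, q3, q5} and S accepts in {A, B, D, E}. The reachable pairs whose R-component is accepting are (q0, A); in each of them the S-component is accepting too, so the product for L(R) \ L(S) (R-component accepting, S-component rejecting) has no reachable accepting pair and the difference is empty.
Hence every string in L(R) is also in L(S).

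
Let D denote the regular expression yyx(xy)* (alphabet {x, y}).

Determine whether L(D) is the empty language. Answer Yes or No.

The string yyx matches the expression, so it belongs to L(D).
Since L(D) contains at least one string, it is not empty.

No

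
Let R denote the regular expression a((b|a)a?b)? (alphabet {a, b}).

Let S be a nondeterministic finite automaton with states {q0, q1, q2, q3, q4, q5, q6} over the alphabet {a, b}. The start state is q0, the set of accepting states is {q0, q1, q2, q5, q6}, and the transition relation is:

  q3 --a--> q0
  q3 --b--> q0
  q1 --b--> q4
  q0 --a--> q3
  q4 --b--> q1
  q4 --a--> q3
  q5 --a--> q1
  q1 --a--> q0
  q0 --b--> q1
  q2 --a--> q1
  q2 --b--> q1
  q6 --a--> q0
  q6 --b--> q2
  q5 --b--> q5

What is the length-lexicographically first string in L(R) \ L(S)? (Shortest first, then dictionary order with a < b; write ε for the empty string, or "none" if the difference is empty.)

a

The string a is accepted by R but not by S.
No shorter string lies in the difference, and a is the lexicographically first length-1 string in L(R) \ L(S).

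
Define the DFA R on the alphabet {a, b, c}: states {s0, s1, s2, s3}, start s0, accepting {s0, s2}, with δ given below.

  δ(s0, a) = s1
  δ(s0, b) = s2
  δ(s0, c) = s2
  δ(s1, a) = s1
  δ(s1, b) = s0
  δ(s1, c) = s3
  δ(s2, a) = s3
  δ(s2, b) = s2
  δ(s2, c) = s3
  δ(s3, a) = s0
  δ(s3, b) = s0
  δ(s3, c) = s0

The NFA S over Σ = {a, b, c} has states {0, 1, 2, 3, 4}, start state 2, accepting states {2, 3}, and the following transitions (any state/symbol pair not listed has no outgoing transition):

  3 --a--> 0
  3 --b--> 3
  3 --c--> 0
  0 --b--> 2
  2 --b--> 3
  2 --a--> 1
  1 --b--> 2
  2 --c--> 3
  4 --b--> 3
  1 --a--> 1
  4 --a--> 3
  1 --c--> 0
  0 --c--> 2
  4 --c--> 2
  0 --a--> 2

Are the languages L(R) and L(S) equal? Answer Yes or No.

Yes

Exploring the product automaton R × S from the start pair (s0, 2), following both machines on each input symbol, reaches 4 state pairs: (s0, 2), (s1, 1), (s2, 3), (s3, 0).
R accepts in {s0, s2} and S accepts in {2, 3}. In every reachable pair the two components are either both accepting — (s0, 2), (s2, 3) — or both non-accepting, so no string is accepted by exactly one of the machines: L(R) \ L(S) and L(S) \ L(R) are both empty.
Hence every string is accepted by R iff it is accepted by S, and the two languages coincide.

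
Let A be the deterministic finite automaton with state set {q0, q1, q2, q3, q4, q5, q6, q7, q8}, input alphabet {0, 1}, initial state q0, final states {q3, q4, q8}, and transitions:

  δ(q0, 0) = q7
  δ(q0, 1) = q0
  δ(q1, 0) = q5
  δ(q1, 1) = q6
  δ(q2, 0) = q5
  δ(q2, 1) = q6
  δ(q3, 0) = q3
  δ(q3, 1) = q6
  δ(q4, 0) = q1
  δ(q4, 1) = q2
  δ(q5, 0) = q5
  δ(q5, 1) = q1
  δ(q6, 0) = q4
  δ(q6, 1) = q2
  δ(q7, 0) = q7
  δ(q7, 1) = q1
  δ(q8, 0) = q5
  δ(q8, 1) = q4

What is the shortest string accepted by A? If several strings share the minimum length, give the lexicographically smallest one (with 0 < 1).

0110

A breadth-first search from q0 reaches an accepting state first via the path q0 → q7 → q1 → q6 → q4 on input 0110.
No string of length < 4 is accepted (BFS exhausts all shorter strings without reaching an accepting state), and 0110 is the lexicographically least accepting string of length 4.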